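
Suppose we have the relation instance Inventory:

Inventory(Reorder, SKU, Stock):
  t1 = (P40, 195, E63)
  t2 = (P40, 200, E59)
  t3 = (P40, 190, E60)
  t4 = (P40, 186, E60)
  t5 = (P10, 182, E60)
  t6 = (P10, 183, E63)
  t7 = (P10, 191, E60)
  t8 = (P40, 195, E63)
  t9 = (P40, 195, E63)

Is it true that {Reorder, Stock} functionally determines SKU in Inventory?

(Reorder=P40, Stock=E63): rows 1, 8, 9 → SKU = 195, 195, 195 ✓
(Reorder=P40, Stock=E59): row 2 → SKU = 200 ✓
(Reorder=P40, Stock=E60): rows 3, 4 → SKU takes values {190, 186} — violation
(Reorder=P10, Stock=E60): rows 5, 7 → SKU takes values {182, 191} — violation
(Reorder=P10, Stock=E63): row 6 → SKU = 183 ✓
Two rows agree on {Reorder, Stock} but differ on SKU, so {Reorder, Stock} -> SKU does not hold.

No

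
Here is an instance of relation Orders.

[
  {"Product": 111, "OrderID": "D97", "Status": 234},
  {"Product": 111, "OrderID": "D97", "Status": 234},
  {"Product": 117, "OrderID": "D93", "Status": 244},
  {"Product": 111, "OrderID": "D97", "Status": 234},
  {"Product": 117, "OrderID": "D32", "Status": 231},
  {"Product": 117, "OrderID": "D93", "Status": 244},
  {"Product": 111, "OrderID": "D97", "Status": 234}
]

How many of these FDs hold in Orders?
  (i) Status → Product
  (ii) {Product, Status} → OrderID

(i) Status → Product: every LHS value maps to a single RHS value — holds.
(ii) {Product, Status} → OrderID: every LHS value maps to a single RHS value — holds.
2 of the 2 dependencies hold.

2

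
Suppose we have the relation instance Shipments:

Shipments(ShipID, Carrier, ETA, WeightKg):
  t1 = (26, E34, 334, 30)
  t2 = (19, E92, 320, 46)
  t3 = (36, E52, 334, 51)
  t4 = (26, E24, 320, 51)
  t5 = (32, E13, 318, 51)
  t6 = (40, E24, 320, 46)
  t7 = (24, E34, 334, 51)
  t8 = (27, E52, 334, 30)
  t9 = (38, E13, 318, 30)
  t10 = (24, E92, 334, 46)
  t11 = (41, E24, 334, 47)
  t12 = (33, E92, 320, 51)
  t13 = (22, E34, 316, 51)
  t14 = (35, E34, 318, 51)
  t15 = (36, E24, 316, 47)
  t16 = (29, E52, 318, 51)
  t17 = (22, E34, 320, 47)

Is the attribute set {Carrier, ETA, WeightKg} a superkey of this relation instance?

Yes

All 17 rows have distinct {Carrier, ETA, WeightKg} values, so {Carrier, ETA, WeightKg} → (all attributes) holds and {Carrier, ETA, WeightKg} is a superkey.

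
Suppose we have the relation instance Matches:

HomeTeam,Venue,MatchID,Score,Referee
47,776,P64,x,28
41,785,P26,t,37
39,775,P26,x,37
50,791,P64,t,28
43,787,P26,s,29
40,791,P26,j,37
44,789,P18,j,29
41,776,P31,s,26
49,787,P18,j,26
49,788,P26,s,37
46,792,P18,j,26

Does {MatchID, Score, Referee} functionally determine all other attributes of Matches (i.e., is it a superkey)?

Two distinct rows share (MatchID=P18, Score=j, Referee=26), so {MatchID, Score, Referee} does not determine every attribute — not a superkey.

No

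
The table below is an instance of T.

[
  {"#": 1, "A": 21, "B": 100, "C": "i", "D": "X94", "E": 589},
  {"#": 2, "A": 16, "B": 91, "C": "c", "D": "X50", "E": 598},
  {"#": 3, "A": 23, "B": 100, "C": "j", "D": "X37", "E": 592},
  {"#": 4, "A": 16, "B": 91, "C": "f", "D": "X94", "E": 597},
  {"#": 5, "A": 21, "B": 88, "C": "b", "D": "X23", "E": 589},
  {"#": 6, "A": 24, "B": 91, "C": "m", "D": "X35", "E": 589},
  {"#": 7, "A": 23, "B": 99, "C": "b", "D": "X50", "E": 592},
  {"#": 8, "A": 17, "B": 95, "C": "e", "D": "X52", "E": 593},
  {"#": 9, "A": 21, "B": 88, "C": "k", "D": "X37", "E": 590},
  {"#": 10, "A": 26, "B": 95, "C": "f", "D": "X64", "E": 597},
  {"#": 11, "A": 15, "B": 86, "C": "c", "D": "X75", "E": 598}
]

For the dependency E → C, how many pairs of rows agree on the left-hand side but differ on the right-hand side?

E=589: violating pairs (1,5), (1,6), (5,6) — 3 pairs.
E=598: all 2 rows agree on C — 0 pairs.
E=592: violating pairs (3,7) — 1 pair.
E=597: all 2 rows agree on C — 0 pairs.

4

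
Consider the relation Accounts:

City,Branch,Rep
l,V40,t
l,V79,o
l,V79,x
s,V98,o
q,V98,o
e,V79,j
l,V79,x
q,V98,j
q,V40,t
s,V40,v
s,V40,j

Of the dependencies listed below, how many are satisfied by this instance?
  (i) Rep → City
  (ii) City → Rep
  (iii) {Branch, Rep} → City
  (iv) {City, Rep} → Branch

1

(i) Rep → City: Rep=t: 2 rows → City takes values {l, q} — violation; Rep=o: 3 rows → City takes values {l, s, q} — violation; Rep=j: 3 rows → City takes values {e, q, s} — violation — fails.
(ii) City → Rep: City=l: 4 rows → Rep takes values {t, o, x} — violation; City=s: 3 rows → Rep takes values {o, v, j} — violation; City=q: 3 rows → Rep takes values {o, j, t} — violation — fails.
(iii) {Branch, Rep} → City: (Branch=V40, Rep=t): 2 rows → City takes values {l, q} — violation; (Branch=V98, Rep=o): 2 rows → City takes values {s, q} — violation — fails.
(iv) {City, Rep} → Branch: every LHS value maps to a single RHS value — holds.
1 of the 4 dependencies holds.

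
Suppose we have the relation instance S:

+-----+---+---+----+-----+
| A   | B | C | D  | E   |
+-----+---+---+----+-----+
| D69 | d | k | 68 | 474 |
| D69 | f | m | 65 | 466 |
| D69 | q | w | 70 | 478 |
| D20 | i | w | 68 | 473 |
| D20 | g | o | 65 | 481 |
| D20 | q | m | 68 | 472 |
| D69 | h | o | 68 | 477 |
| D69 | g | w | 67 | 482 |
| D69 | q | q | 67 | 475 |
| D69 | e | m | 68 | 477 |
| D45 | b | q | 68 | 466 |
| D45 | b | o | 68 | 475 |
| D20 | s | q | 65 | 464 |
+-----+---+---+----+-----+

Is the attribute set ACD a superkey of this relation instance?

Yes

All 13 rows have distinct ACD values, so ACD → (all attributes) holds and ACD is a superkey.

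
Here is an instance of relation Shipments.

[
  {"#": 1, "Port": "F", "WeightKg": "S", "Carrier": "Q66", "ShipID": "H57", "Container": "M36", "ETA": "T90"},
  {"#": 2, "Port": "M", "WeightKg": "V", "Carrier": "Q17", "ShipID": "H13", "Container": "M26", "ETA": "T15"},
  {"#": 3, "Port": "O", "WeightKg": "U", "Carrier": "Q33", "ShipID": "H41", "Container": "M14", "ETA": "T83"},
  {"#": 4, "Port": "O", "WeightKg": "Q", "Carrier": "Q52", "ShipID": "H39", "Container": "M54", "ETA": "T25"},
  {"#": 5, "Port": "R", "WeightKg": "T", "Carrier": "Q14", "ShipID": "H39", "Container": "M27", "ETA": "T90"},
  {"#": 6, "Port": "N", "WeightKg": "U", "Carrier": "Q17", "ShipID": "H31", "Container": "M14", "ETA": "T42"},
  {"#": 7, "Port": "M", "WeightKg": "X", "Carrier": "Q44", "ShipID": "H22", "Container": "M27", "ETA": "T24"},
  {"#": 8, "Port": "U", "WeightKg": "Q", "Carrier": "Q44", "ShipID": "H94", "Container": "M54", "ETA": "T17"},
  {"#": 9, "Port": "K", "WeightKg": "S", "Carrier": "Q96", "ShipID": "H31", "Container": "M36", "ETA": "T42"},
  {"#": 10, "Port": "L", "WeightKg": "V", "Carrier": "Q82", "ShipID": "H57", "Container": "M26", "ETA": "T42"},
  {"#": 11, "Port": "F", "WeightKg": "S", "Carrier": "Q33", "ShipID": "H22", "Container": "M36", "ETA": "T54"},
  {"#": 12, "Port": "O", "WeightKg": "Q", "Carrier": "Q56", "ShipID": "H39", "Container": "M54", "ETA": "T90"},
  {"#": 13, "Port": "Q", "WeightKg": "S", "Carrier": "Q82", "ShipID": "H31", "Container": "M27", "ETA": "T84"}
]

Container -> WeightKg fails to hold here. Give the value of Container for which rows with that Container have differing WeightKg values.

M27

Container=M36: rows 1, 9, 11 → WeightKg = S, S, S ✓
Container=M26: rows 2, 10 → WeightKg = V, V ✓
Container=M14: rows 3, 6 → WeightKg = U, U ✓
Container=M54: rows 4, 8, 12 → WeightKg = Q, Q, Q ✓
Container=M27: rows 5, 7, 13 → WeightKg takes values {T, X, S} — violation
The only Container value with inconsistent WeightKg is Container=M27.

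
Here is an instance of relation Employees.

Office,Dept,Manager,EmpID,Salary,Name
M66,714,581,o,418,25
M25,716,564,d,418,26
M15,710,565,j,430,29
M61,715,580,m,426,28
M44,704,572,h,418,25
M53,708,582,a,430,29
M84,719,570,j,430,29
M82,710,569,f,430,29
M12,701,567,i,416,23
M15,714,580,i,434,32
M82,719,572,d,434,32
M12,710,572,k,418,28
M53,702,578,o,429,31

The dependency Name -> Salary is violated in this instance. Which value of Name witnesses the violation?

28

Name=25: 2 rows → Salary = 418, 418 ✓
Name=26: 1 row → Salary = 418 ✓
Name=29: 4 rows → Salary = 430, 430, 430, 430 ✓
Name=28: 2 rows → Salary takes values {426, 418} — violation
Name=23: 1 row → Salary = 416 ✓
Name=32: 2 rows → Salary = 434, 434 ✓
Name=31: 1 row → Salary = 429 ✓
The only Name value with inconsistent Salary is Name=28.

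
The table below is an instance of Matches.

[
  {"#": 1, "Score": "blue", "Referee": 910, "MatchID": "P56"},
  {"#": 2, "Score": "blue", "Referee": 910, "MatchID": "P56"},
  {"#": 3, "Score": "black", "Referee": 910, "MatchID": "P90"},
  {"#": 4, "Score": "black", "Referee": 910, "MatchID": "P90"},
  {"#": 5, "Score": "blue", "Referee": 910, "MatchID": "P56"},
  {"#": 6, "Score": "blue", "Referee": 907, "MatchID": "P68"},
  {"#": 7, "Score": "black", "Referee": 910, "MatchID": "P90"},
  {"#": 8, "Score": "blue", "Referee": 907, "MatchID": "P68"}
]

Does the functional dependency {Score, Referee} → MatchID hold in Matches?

(Score=blue, Referee=910): rows 1, 2, 5 → MatchID = P56, P56, P56 ✓
(Score=black, Referee=910): rows 3, 4, 7 → MatchID = P90, P90, P90 ✓
(Score=blue, Referee=907): rows 6, 8 → MatchID = P68, P68 ✓
Every {Score, Referee} value is associated with a single MatchID value, so {Score, Referee} → MatchID holds.

Yes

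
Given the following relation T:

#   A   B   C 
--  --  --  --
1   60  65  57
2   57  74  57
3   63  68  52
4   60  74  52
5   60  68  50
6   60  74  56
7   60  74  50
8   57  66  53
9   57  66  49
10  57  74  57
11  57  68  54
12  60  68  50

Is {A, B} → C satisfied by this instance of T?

(A=60, B=65): row 1 → C = 57 ✓
(A=57, B=74): rows 2, 10 → C = 57, 57 ✓
(A=63, B=68): row 3 → C = 52 ✓
(A=60, B=74): rows 4, 6, 7 → C takes values {52, 56, 50} — violation
(A=60, B=68): rows 5, 12 → C = 50, 50 ✓
(A=57, B=66): rows 8, 9 → C takes values {53, 49} — violation
(A=57, B=68): row 11 → C = 54 ✓
Two rows agree on {A, B} but differ on C, so {A, B} → C does not hold.

No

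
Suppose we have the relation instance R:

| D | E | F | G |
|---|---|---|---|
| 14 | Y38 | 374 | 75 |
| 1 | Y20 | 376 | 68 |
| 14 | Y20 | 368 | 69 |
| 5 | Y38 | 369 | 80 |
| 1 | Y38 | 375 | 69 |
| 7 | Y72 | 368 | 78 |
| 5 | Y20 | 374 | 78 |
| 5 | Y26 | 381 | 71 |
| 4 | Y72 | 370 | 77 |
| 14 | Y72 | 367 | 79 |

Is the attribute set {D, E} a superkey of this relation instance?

All 10 rows have distinct {D, E} values, so {D, E} → (all attributes) holds and {D, E} is a superkey.

Yes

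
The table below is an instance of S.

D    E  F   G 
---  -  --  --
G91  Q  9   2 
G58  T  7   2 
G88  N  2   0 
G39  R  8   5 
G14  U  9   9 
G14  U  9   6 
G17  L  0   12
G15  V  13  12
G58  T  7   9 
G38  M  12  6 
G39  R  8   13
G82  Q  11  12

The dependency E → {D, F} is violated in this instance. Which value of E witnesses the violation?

Q

E=Q: 2 rows → {D,F} takes values {(G91, 9), (G82, 11)} — violation
E=T: 2 rows → {D,F} = (G58, 7), (G58, 7) ✓
E=N: 1 row → {D,F} = (G88, 2) ✓
E=R: 2 rows → {D,F} = (G39, 8), (G39, 8) ✓
E=U: 2 rows → {D,F} = (G14, 9), (G14, 9) ✓
E=L: 1 row → {D,F} = (G17, 0) ✓
E=V: 1 row → {D,F} = (G15, 13) ✓
E=M: 1 row → {D,F} = (G38, 12) ✓
The only E value with inconsistent RHS is E=Q.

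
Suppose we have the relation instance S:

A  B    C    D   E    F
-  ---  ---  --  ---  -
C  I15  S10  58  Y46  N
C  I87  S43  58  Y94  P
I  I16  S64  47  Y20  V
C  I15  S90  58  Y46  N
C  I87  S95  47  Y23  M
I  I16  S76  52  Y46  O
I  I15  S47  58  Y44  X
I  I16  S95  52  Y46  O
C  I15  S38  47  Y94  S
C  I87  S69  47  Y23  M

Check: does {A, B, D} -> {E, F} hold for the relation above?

(A=C, B=I15, D=58): 2 rows → {E,F} = (Y46, N), (Y46, N) ✓
(A=C, B=I87, D=58): 1 row → {E,F} = (Y94, P) ✓
(A=I, B=I16, D=47): 1 row → {E,F} = (Y20, V) ✓
(A=C, B=I87, D=47): 2 rows → {E,F} = (Y23, M), (Y23, M) ✓
(A=I, B=I16, D=52): 2 rows → {E,F} = (Y46, O), (Y46, O) ✓
(A=I, B=I15, D=58): 1 row → {E,F} = (Y44, X) ✓
(A=C, B=I15, D=47): 1 row → {E,F} = (Y94, S) ✓
Every {A, B, D} value is associated with a single {E, F} value, so {A, B, D} -> {E, F} holds.

Yes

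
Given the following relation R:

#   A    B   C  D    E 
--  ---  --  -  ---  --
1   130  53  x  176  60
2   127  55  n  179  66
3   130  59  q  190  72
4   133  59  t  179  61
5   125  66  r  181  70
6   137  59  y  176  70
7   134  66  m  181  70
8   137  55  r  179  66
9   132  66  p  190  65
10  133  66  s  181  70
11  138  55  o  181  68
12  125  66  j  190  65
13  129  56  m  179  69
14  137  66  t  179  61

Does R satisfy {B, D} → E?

Yes

(B=53, D=176): row 1 → E = 60 ✓
(B=55, D=179): rows 2, 8 → E = 66, 66 ✓
(B=59, D=190): row 3 → E = 72 ✓
(B=59, D=179): row 4 → E = 61 ✓
(B=66, D=181): rows 5, 7, 10 → E = 70, 70, 70 ✓
(B=59, D=176): row 6 → E = 70 ✓
(B=66, D=190): rows 9, 12 → E = 65, 65 ✓
(B=55, D=181): row 11 → E = 68 ✓
(B=56, D=179): row 13 → E = 69 ✓
(B=66, D=179): row 14 → E = 61 ✓
Every {B, D} value is associated with a single E value, so {B, D} → E holds.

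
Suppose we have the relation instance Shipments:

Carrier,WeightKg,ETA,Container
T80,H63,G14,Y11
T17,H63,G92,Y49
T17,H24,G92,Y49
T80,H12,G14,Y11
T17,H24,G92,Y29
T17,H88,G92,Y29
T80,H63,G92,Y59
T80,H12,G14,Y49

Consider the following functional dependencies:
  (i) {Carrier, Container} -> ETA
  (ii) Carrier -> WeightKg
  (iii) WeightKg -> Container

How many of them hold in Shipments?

(i) {Carrier, Container} -> ETA: every LHS value maps to a single RHS value — holds.
(ii) Carrier -> WeightKg: Carrier=T80: 4 rows → WeightKg takes values {H63, H12} — violation; Carrier=T17: 4 rows → WeightKg takes values {H63, H24, H88} — violation — fails.
(iii) WeightKg -> Container: WeightKg=H63: 3 rows → Container takes values {Y11, Y49, Y59} — violation; WeightKg=H24: 2 rows → Container takes values {Y49, Y29} — violation; WeightKg=H12: 2 rows → Container takes values {Y11, Y49} — violation — fails.
1 of the 3 dependencies holds.

1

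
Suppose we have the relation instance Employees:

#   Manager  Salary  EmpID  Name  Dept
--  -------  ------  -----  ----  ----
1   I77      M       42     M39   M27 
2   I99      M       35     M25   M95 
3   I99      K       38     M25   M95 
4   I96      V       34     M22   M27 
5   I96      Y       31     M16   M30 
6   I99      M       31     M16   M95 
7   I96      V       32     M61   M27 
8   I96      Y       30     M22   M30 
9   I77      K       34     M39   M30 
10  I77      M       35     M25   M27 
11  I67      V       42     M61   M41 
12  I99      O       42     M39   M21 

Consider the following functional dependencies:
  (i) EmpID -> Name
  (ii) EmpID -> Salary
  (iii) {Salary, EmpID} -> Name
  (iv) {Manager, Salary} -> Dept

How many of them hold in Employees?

(i) EmpID -> Name: EmpID=42: rows 1, 11, 12 → Name takes values {M39, M61} — violation; EmpID=34: rows 4, 9 → Name takes values {M22, M39} — violation — fails.
(ii) EmpID -> Salary: EmpID=42: rows 1, 11, 12 → Salary takes values {M, V, O} — violation; EmpID=34: rows 4, 9 → Salary takes values {V, K} — violation; EmpID=31: rows 5, 6 → Salary takes values {Y, M} — violation — fails.
(iii) {Salary, EmpID} -> Name: every LHS value maps to a single RHS value — holds.
(iv) {Manager, Salary} -> Dept: every LHS value maps to a single RHS value — holds.
2 of the 4 dependencies hold.

2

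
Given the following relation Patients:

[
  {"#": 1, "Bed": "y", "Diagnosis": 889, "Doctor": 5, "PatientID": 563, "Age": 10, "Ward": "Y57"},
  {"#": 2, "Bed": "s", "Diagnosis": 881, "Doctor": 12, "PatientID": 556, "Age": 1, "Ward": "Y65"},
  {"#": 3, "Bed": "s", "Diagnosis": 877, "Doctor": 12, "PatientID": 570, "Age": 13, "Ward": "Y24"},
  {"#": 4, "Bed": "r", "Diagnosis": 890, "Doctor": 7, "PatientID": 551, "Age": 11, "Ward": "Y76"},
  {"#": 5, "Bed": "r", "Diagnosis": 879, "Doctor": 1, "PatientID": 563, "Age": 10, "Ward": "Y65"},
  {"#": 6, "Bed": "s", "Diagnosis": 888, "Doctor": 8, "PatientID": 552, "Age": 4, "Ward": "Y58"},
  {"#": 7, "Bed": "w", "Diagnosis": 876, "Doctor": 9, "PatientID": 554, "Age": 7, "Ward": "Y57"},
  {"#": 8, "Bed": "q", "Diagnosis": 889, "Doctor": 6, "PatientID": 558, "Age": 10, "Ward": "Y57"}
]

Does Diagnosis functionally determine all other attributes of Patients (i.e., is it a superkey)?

Rows 1 and 8 have the same Diagnosis value Diagnosis=889 but are distinct tuples, so Diagnosis does not determine every attribute — not a superkey.

No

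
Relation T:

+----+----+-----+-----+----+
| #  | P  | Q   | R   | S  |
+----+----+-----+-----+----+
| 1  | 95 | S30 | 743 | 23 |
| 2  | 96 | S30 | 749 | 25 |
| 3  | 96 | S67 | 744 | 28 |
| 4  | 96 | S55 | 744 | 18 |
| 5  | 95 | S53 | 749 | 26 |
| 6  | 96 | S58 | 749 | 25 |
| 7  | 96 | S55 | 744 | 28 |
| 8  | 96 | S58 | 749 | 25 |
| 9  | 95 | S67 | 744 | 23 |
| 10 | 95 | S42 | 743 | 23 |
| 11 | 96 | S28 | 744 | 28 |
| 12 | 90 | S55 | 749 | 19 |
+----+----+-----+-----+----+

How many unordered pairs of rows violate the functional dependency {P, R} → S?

3

(P=95, R=743): all 2 rows agree on S — 0 pairs.
(P=96, R=749): all 3 rows agree on S — 0 pairs.
(P=96, R=744): violating pairs (3,4), (4,7), (4,11) — 3 pairs.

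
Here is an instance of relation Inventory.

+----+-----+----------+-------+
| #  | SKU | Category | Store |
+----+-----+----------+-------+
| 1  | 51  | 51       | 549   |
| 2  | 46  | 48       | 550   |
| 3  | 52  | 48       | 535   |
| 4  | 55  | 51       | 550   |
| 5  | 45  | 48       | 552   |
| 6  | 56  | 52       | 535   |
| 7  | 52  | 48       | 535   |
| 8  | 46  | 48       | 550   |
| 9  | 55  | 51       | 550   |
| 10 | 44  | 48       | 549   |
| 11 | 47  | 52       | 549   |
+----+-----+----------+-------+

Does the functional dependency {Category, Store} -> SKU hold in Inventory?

Yes

(Category=51, Store=549): row 1 → SKU = 51 ✓
(Category=48, Store=550): rows 2, 8 → SKU = 46, 46 ✓
(Category=48, Store=535): rows 3, 7 → SKU = 52, 52 ✓
(Category=51, Store=550): rows 4, 9 → SKU = 55, 55 ✓
(Category=48, Store=552): row 5 → SKU = 45 ✓
(Category=52, Store=535): row 6 → SKU = 56 ✓
(Category=48, Store=549): row 10 → SKU = 44 ✓
(Category=52, Store=549): row 11 → SKU = 47 ✓
Every {Category, Store} value is associated with a single SKU value, so {Category, Store} -> SKU holds.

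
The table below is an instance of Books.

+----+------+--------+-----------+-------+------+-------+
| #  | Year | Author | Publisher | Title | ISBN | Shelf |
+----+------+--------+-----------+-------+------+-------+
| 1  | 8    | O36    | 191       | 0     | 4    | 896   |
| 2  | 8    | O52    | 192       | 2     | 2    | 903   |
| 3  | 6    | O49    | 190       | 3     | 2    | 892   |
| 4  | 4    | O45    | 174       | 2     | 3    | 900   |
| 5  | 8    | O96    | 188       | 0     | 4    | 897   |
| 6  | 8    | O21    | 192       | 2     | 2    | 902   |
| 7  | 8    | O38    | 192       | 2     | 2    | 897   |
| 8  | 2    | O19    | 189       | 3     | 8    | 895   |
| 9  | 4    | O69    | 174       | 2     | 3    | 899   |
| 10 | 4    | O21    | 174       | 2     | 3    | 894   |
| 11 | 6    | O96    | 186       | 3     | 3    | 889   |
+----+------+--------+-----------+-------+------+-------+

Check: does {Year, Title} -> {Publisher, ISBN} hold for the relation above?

No

(Year=8, Title=0): rows 1, 5 → {Publisher,ISBN} takes values {(191, 4), (188, 4)} — violation
(Year=8, Title=2): rows 2, 6, 7 → {Publisher,ISBN} = (192, 2), (192, 2), (192, 2) ✓
(Year=6, Title=3): rows 3, 11 → {Publisher,ISBN} takes values {(190, 2), (186, 3)} — violation
(Year=4, Title=2): rows 4, 9, 10 → {Publisher,ISBN} = (174, 3), (174, 3), (174, 3) ✓
(Year=2, Title=3): row 8 → {Publisher,ISBN} = (189, 8) ✓
Two rows agree on {Year, Title} but differ on {Publisher, ISBN}, so {Year, Title} -> {Publisher, ISBN} does not hold.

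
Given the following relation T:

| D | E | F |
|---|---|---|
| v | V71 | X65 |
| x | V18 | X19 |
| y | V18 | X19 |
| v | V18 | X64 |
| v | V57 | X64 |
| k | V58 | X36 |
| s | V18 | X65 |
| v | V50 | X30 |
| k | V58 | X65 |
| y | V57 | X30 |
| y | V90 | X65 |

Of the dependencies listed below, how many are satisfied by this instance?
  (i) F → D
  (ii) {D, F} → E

(i) F → D: F=X65: 4 rows → D takes values {v, s, k, y} — violation; F=X19: 2 rows → D takes values {x, y} — violation; F=X30: 2 rows → D takes values {v, y} — violation — fails.
(ii) {D, F} → E: (D=v, F=X64): 2 rows → E takes values {V18, V57} — violation — fails.
None of the 2 dependencies hold.

0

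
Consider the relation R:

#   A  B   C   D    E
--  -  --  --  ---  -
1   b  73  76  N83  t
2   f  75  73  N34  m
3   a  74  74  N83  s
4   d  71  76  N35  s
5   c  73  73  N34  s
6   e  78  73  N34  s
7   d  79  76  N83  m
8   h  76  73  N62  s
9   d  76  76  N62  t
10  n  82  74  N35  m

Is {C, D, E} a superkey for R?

No

Rows 5 and 6 have the same {C, D, E} value (C=73, D=N34, E=s) but are distinct tuples, so {C, D, E} does not determine every attribute — not a superkey.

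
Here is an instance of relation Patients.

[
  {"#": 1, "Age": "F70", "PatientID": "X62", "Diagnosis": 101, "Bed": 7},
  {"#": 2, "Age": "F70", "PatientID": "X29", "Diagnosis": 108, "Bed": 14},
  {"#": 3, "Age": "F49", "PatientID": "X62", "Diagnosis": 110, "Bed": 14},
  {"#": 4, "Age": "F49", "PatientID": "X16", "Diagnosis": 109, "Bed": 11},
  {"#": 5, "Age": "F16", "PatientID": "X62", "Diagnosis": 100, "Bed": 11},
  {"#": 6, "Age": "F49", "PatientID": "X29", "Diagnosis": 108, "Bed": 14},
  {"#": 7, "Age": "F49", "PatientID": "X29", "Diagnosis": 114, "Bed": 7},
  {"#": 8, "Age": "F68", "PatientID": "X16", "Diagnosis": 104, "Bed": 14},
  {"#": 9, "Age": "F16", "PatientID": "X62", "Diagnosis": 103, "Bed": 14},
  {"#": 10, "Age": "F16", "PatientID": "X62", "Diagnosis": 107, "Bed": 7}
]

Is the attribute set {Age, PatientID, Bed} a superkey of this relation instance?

Yes

All 10 rows have distinct {Age, PatientID, Bed} values, so {Age, PatientID, Bed} → (all attributes) holds and {Age, PatientID, Bed} is a superkey.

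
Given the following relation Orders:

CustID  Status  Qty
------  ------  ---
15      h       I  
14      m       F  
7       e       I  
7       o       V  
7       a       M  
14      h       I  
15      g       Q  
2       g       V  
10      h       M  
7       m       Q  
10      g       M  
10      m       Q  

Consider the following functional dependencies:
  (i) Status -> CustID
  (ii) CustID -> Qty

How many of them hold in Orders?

0

(i) Status -> CustID: Status=h: 3 rows → CustID takes values {15, 14, 10} — violation; Status=m: 3 rows → CustID takes values {14, 7, 10} — violation; Status=g: 3 rows → CustID takes values {15, 2, 10} — violation — fails.
(ii) CustID -> Qty: CustID=15: 2 rows → Qty takes values {I, Q} — violation; CustID=14: 2 rows → Qty takes values {F, I} — violation; CustID=7: 4 rows → Qty takes values {I, V, M, Q} — violation; CustID=10: 3 rows → Qty takes values {M, Q} — violation — fails.
None of the 2 dependencies hold.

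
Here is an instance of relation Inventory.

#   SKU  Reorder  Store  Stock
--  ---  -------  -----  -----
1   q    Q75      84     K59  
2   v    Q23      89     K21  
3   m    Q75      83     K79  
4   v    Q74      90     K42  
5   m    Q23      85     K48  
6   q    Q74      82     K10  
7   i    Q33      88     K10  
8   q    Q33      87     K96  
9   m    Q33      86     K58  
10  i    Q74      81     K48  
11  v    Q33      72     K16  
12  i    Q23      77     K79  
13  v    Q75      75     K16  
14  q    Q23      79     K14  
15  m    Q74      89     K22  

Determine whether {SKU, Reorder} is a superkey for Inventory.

All 15 rows have distinct {SKU, Reorder} values, so {SKU, Reorder} → (all attributes) holds and {SKU, Reorder} is a superkey.

Yes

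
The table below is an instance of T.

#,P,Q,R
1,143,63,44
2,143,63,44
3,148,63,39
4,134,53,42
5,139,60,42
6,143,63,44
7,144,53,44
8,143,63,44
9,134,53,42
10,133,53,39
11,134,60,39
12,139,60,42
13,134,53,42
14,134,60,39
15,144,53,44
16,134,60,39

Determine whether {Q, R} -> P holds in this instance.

(Q=63, R=44): rows 1, 2, 6, 8 → P = 143, 143, 143, 143 ✓
(Q=63, R=39): row 3 → P = 148 ✓
(Q=53, R=42): rows 4, 9, 13 → P = 134, 134, 134 ✓
(Q=60, R=42): rows 5, 12 → P = 139, 139 ✓
(Q=53, R=44): rows 7, 15 → P = 144, 144 ✓
(Q=53, R=39): row 10 → P = 133 ✓
(Q=60, R=39): rows 11, 14, 16 → P = 134, 134, 134 ✓
Every {Q, R} value is associated with a single P value, so {Q, R} -> P holds.

Yes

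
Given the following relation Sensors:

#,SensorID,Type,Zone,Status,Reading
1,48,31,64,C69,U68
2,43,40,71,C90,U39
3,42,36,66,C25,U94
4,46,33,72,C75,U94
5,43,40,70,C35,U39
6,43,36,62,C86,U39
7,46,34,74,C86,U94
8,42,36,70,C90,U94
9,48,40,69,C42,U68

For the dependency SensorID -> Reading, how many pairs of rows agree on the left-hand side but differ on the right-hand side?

0

SensorID=48: all 2 rows agree on Reading — 0 pairs.
SensorID=43: all 3 rows agree on Reading — 0 pairs.
SensorID=42: all 2 rows agree on Reading — 0 pairs.
SensorID=46: all 2 rows agree on Reading — 0 pairs.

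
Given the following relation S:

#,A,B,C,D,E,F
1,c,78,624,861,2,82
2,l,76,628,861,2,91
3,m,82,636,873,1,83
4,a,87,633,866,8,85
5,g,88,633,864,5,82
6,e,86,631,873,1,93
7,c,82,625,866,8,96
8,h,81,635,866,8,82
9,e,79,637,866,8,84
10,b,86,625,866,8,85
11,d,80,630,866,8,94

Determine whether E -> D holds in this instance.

E=2: rows 1, 2 → D = 861, 861 ✓
E=1: rows 3, 6 → D = 873, 873 ✓
E=8: rows 4, 7, 8, 9, 10, 11 → D = 866, 866, 866, 866, 866, 866 ✓
E=5: row 5 → D = 864 ✓
Every E value is associated with a single D value, so E -> D holds.

Yes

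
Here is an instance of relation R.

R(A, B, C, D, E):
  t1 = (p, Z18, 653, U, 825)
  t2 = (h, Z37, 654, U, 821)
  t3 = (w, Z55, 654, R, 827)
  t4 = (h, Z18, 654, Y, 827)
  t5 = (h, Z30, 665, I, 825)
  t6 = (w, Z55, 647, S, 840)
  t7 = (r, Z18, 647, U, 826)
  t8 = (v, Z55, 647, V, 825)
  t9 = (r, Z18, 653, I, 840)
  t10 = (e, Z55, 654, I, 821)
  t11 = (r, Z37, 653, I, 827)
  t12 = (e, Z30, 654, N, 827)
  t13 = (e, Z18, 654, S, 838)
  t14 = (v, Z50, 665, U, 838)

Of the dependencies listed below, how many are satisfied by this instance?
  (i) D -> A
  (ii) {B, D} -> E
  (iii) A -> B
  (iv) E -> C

0

(i) D -> A: D=U: rows 1, 2, 7, 14 → A takes values {p, h, r, v} — violation; D=I: rows 5, 9, 10, 11 → A takes values {h, r, e} — violation; D=S: rows 6, 13 → A takes values {w, e} — violation — fails.
(ii) {B, D} -> E: (B=Z18, D=U): rows 1, 7 → E takes values {825, 826} — violation — fails.
(iii) A -> B: A=h: rows 2, 4, 5 → B takes values {Z37, Z18, Z30} — violation; A=r: rows 7, 9, 11 → B takes values {Z18, Z37} — violation; A=v: rows 8, 14 → B takes values {Z55, Z50} — violation; A=e: rows 10, 12, 13 → B takes values {Z55, Z30, Z18} — violation — fails.
(iv) E -> C: E=825: rows 1, 5, 8 → C takes values {653, 665, 647} — violation; E=827: rows 3, 4, 11, 12 → C takes values {654, 653} — violation; E=840: rows 6, 9 → C takes values {647, 653} — violation; E=838: rows 13, 14 → C takes values {654, 665} — violation — fails.
None of the 4 dependencies hold.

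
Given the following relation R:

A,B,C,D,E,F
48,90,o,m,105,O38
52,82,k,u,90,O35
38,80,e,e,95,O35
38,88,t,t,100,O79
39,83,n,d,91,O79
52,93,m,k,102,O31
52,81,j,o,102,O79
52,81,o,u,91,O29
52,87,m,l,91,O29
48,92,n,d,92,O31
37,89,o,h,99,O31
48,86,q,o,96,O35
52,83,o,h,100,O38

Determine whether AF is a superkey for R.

Two distinct rows share (A=52, F=O29), so AF does not determine every attribute — not a superkey.

No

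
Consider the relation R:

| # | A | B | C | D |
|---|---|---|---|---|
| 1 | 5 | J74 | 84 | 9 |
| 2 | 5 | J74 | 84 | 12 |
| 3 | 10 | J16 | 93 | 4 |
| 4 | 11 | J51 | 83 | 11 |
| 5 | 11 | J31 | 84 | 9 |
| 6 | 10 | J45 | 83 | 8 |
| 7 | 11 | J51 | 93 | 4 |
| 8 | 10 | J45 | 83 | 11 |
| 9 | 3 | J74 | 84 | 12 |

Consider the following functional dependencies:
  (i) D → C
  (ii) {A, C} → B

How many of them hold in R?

2

(i) D → C: every LHS value maps to a single RHS value — holds.
(ii) {A, C} → B: every LHS value maps to a single RHS value — holds.
2 of the 2 dependencies hold.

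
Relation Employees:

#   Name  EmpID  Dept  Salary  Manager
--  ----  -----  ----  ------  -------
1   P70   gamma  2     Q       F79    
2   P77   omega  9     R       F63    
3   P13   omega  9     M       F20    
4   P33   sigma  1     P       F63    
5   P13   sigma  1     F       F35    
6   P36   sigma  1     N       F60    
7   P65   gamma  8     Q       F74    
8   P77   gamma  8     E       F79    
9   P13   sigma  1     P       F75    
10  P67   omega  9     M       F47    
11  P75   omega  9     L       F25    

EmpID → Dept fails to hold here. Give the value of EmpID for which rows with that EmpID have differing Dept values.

EmpID=gamma: rows 1, 7, 8 → Dept takes values {2, 8} — violation
EmpID=omega: rows 2, 3, 10, 11 → Dept = 9, 9, 9, 9 ✓
EmpID=sigma: rows 4, 5, 6, 9 → Dept = 1, 1, 1, 1 ✓
The only EmpID value with inconsistent Dept is EmpID=gamma.

gamma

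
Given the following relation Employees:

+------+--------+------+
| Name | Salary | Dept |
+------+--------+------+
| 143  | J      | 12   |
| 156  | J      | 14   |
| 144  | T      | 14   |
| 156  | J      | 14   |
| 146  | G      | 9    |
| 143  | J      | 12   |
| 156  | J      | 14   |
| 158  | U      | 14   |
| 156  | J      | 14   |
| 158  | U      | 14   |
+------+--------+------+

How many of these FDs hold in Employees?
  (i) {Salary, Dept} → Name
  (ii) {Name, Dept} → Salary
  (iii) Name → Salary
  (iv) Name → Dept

4

(i) {Salary, Dept} → Name: every LHS value maps to a single RHS value — holds.
(ii) {Name, Dept} → Salary: every LHS value maps to a single RHS value — holds.
(iii) Name → Salary: every LHS value maps to a single RHS value — holds.
(iv) Name → Dept: every LHS value maps to a single RHS value — holds.
4 of the 4 dependencies hold.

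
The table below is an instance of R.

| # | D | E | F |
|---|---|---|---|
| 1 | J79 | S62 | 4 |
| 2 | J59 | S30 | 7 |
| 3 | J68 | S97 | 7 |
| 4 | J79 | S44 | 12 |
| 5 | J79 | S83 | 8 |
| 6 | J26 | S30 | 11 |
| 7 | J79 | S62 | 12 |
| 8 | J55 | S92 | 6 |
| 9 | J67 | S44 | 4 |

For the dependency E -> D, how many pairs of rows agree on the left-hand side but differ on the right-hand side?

2

E=S62: all 2 rows agree on D — 0 pairs.
E=S30: violating pairs (2,6) — 1 pair.
E=S44: violating pairs (4,9) — 1 pair.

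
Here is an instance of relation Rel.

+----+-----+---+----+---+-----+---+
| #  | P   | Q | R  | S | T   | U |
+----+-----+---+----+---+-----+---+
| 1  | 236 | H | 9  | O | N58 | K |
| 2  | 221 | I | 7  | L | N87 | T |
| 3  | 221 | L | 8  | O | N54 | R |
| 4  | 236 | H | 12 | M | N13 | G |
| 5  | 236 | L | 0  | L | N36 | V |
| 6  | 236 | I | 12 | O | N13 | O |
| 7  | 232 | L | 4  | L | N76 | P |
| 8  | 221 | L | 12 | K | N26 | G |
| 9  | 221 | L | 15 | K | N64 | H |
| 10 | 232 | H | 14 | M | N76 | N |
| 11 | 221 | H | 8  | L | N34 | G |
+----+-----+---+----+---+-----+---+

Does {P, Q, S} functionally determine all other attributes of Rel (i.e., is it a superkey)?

Rows 8 and 9 have the same {P, Q, S} value (P=221, Q=L, S=K) but are distinct tuples, so {P, Q, S} does not determine every attribute — not a superkey.

No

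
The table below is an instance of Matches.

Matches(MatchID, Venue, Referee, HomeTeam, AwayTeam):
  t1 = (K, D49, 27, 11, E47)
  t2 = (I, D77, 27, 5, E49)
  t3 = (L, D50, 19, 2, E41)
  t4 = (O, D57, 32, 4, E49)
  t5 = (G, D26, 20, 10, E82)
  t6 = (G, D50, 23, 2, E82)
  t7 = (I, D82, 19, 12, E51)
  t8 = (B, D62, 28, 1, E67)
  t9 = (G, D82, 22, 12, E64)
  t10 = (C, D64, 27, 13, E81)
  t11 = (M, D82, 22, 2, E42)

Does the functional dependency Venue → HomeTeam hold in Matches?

No

Venue=D49: row 1 → HomeTeam = 11 ✓
Venue=D77: row 2 → HomeTeam = 5 ✓
Venue=D50: rows 3, 6 → HomeTeam = 2, 2 ✓
Venue=D57: row 4 → HomeTeam = 4 ✓
Venue=D26: row 5 → HomeTeam = 10 ✓
Venue=D82: rows 7, 9, 11 → HomeTeam takes values {12, 2} — violation
Venue=D62: row 8 → HomeTeam = 1 ✓
Venue=D64: row 10 → HomeTeam = 13 ✓
Two rows agree on Venue but differ on HomeTeam, so Venue → HomeTeam does not hold.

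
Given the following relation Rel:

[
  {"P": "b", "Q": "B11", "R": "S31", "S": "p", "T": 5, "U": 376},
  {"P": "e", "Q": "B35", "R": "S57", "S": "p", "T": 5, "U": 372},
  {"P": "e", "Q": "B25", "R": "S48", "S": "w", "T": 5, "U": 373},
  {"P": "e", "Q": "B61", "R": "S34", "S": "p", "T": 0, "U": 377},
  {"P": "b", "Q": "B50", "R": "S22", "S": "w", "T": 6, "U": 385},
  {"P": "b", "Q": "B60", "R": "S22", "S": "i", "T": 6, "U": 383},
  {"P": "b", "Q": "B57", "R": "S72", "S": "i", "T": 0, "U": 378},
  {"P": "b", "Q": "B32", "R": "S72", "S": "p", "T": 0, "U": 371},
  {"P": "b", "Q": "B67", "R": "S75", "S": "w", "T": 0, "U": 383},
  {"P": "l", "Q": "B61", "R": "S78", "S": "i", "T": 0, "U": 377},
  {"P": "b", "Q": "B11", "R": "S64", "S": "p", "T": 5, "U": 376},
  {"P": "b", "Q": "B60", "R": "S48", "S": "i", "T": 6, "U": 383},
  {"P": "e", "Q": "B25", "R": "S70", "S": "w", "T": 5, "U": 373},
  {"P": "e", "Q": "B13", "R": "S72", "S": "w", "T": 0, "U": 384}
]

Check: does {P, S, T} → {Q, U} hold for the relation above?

Yes

(P=b, S=p, T=5): 2 rows → {Q,U} = (B11, 376), (B11, 376) ✓
(P=e, S=p, T=5): 1 row → {Q,U} = (B35, 372) ✓
(P=e, S=w, T=5): 2 rows → {Q,U} = (B25, 373), (B25, 373) ✓
(P=e, S=p, T=0): 1 row → {Q,U} = (B61, 377) ✓
(P=b, S=w, T=6): 1 row → {Q,U} = (B50, 385) ✓
(P=b, S=i, T=6): 2 rows → {Q,U} = (B60, 383), (B60, 383) ✓
(P=b, S=i, T=0): 1 row → {Q,U} = (B57, 378) ✓
(P=b, S=p, T=0): 1 row → {Q,U} = (B32, 371) ✓
(P=b, S=w, T=0): 1 row → {Q,U} = (B67, 383) ✓
(P=l, S=i, T=0): 1 row → {Q,U} = (B61, 377) ✓
(P=e, S=w, T=0): 1 row → {Q,U} = (B13, 384) ✓
Every {P, S, T} value is associated with a single {Q, U} value, so {P, S, T} → {Q, U} holds.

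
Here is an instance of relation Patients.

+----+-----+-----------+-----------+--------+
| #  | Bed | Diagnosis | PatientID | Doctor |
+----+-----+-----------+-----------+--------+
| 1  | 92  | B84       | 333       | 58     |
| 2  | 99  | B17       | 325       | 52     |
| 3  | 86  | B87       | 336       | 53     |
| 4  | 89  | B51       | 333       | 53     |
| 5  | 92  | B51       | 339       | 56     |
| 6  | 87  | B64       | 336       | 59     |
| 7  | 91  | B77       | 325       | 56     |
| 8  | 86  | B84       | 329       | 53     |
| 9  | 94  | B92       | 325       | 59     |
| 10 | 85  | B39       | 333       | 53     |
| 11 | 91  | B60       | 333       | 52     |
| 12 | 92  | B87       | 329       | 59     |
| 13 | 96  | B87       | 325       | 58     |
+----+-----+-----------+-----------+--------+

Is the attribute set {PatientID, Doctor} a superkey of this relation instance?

Rows 4 and 10 have the same {PatientID, Doctor} value (PatientID=333, Doctor=53) but are distinct tuples, so {PatientID, Doctor} does not determine every attribute — not a superkey.

No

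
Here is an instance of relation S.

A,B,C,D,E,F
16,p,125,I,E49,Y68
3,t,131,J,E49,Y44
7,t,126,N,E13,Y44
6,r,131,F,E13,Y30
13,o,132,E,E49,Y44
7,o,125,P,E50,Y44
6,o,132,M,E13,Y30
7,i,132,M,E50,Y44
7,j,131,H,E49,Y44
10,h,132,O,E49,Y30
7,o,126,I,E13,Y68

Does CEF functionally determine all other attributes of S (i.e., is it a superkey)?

Two distinct rows share (C=131, E=E49, F=Y44), so CEF does not determine every attribute — not a superkey.

No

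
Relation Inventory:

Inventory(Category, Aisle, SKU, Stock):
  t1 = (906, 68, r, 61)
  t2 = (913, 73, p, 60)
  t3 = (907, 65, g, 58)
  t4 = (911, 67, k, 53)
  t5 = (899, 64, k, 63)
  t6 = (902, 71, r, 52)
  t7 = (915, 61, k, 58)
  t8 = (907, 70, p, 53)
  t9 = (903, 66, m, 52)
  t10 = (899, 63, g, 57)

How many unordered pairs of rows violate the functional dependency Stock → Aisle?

3

Stock=58: violating pairs (3,7) — 1 pair.
Stock=53: violating pairs (4,8) — 1 pair.
Stock=52: violating pairs (6,9) — 1 pair.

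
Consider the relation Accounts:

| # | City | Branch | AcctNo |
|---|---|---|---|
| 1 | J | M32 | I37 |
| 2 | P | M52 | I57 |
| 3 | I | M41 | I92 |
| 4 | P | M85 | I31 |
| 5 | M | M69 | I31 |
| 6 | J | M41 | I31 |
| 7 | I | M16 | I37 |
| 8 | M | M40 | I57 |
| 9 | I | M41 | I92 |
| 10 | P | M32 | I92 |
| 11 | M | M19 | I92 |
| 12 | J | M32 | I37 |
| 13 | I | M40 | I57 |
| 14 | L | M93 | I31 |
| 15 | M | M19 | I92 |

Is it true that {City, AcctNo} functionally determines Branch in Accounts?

Yes

(City=J, AcctNo=I37): rows 1, 12 → Branch = M32, M32 ✓
(City=P, AcctNo=I57): row 2 → Branch = M52 ✓
(City=I, AcctNo=I92): rows 3, 9 → Branch = M41, M41 ✓
(City=P, AcctNo=I31): row 4 → Branch = M85 ✓
(City=M, AcctNo=I31): row 5 → Branch = M69 ✓
(City=J, AcctNo=I31): row 6 → Branch = M41 ✓
(City=I, AcctNo=I37): row 7 → Branch = M16 ✓
(City=M, AcctNo=I57): row 8 → Branch = M40 ✓
(City=P, AcctNo=I92): row 10 → Branch = M32 ✓
(City=M, AcctNo=I92): rows 11, 15 → Branch = M19, M19 ✓
(City=I, AcctNo=I57): row 13 → Branch = M40 ✓
(City=L, AcctNo=I31): row 14 → Branch = M93 ✓
Every {City, AcctNo} value is associated with a single Branch value, so {City, AcctNo} -> Branch holds.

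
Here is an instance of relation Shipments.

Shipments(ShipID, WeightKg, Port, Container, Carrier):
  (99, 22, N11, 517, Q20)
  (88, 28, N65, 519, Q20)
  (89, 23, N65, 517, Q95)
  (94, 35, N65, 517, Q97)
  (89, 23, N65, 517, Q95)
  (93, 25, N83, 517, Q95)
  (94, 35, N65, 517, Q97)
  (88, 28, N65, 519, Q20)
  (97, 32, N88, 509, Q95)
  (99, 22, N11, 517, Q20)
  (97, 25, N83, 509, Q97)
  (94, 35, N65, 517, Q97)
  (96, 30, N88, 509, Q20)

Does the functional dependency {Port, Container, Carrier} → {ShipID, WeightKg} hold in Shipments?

(Port=N11, Container=517, Carrier=Q20): 2 rows → {ShipID,WeightKg} = (99, 22), (99, 22) ✓
(Port=N65, Container=519, Carrier=Q20): 2 rows → {ShipID,WeightKg} = (88, 28), (88, 28) ✓
(Port=N65, Container=517, Carrier=Q95): 2 rows → {ShipID,WeightKg} = (89, 23), (89, 23) ✓
(Port=N65, Container=517, Carrier=Q97): 3 rows → {ShipID,WeightKg} = (94, 35), (94, 35), (94, 35) ✓
(Port=N83, Container=517, Carrier=Q95): 1 row → {ShipID,WeightKg} = (93, 25) ✓
(Port=N88, Container=509, Carrier=Q95): 1 row → {ShipID,WeightKg} = (97, 32) ✓
(Port=N83, Container=509, Carrier=Q97): 1 row → {ShipID,WeightKg} = (97, 25) ✓
(Port=N88, Container=509, Carrier=Q20): 1 row → {ShipID,WeightKg} = (96, 30) ✓
Every {Port, Container, Carrier} value is associated with a single {ShipID, WeightKg} value, so {Port, Container, Carrier} → {ShipID, WeightKg} holds.

Yes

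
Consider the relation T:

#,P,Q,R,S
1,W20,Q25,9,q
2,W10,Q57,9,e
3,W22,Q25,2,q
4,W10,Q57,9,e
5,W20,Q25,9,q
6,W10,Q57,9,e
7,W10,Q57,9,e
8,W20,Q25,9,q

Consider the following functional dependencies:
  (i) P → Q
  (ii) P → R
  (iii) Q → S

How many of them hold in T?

3

(i) P → Q: every LHS value maps to a single RHS value — holds.
(ii) P → R: every LHS value maps to a single RHS value — holds.
(iii) Q → S: every LHS value maps to a single RHS value — holds.
3 of the 3 dependencies hold.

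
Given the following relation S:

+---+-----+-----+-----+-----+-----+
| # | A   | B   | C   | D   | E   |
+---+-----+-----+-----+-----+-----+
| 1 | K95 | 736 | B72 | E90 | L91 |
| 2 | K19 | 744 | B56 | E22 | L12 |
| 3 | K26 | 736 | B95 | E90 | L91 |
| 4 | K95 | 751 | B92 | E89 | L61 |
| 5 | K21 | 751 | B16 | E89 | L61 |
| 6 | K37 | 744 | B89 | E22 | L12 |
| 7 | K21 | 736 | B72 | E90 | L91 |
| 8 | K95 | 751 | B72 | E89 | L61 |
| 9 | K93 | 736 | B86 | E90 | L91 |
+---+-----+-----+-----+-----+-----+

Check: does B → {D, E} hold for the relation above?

Yes

B=736: rows 1, 3, 7, 9 → {D,E} = (E90, L91), (E90, L91), (E90, L91), (E90, L91) ✓
B=744: rows 2, 6 → {D,E} = (E22, L12), (E22, L12) ✓
B=751: rows 4, 5, 8 → {D,E} = (E89, L61), (E89, L61), (E89, L61) ✓
Every B value is associated with a single {D, E} value, so B → {D, E} holds.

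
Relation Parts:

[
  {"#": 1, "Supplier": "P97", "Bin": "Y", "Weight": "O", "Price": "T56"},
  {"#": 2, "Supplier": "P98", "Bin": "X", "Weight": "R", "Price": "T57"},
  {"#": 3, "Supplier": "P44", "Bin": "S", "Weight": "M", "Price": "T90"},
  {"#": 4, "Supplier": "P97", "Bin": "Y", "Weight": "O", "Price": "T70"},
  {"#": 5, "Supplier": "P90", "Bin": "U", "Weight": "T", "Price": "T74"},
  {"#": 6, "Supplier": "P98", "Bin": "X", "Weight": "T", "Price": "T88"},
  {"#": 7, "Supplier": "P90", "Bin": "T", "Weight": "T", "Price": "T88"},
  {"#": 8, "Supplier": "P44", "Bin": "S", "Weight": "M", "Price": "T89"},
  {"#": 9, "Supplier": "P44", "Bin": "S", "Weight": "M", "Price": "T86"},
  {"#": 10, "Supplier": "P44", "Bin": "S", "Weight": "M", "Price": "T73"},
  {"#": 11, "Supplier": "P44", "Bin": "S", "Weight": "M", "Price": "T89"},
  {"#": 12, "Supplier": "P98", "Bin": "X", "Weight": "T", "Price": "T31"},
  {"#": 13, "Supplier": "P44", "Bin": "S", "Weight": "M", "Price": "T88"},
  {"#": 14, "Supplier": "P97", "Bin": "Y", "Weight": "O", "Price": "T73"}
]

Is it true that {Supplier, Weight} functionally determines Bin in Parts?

No

(Supplier=P97, Weight=O): rows 1, 4, 14 → Bin = Y, Y, Y ✓
(Supplier=P98, Weight=R): row 2 → Bin = X ✓
(Supplier=P44, Weight=M): rows 3, 8, 9, 10, 11, 13 → Bin = S, S, S, S, S, S ✓
(Supplier=P90, Weight=T): rows 5, 7 → Bin takes values {U, T} — violation
(Supplier=P98, Weight=T): rows 6, 12 → Bin = X, X ✓
Two rows agree on {Supplier, Weight} but differ on Bin, so {Supplier, Weight} → Bin does not hold.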